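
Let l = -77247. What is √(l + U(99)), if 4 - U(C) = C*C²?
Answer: I*√1047542 ≈ 1023.5*I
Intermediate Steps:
U(C) = 4 - C³ (U(C) = 4 - C*C² = 4 - C³)
√(l + U(99)) = √(-77247 + (4 - 1*99³)) = √(-77247 + (4 - 1*970299)) = √(-77247 + (4 - 970299)) = √(-77247 - 970295) = √(-1047542) = I*√1047542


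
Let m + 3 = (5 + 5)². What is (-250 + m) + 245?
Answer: 92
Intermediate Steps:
m = 97 (m = -3 + (5 + 5)² = -3 + 10² = -3 + 100 = 97)
(-250 + m) + 245 = (-250 + 97) + 245 = -153 + 245 = 92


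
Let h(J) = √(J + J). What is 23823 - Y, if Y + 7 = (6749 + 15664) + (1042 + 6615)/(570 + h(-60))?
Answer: 15206295/10834 + 7657*I*√30/162510 ≈ 1403.6 + 0.25807*I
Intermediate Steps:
h(J) = √2*√J (h(J) = √(2*J) = √2*√J)
Y = 22406 + 7657/(570 + 2*I*√30) (Y = -7 + ((6749 + 15664) + (1042 + 6615)/(570 + √2*√(-60))) = -7 + (22413 + 7657/(570 + √2*(2*I*√15))) = -7 + (22413 + 7657/(570 + 2*I*√30)) = 22406 + 7657/(570 + 2*I*√30) ≈ 22419.0 - 0.25807*I)
23823 - Y = 23823 - (242892087/10834 - 7657*I*√30/162510) = 23823 + (-242892087/10834 + 7657*I*√30/162510) = 15206295/10834 + 7657*I*√30/162510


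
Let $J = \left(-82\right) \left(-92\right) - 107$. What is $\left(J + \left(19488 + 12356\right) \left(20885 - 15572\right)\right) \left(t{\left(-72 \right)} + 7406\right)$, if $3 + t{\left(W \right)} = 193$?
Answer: $1285202249964$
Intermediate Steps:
$t{\left(W \right)} = 190$ ($t{\left(W \right)} = -3 + 193 = 190$)
$J = 7437$ ($J = 7544 - 107 = 7437$)
$\left(J + \left(19488 + 12356\right) \left(20885 - 15572\right)\right) \left(t{\left(-72 \right)} + 7406\right) = \left(7437 + \left(19488 + 12356\right) \left(20885 - 15572\right)\right) \left(190 + 7406\right) = \left(7437 + 31844 \cdot 5313\right) 7596 = \left(7437 + 169187172\right) 7596 = 169194609 \cdot 7596 = 1285202249964$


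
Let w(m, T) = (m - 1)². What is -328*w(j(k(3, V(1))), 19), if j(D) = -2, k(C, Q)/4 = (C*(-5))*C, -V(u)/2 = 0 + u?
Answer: -2952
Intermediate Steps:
V(u) = -2*u (V(u) = -2*(0 + u) = -2*u)
k(C, Q) = -20*C² (k(C, Q) = 4*((C*(-5))*C) = 4*((-5*C)*C) = 4*(-5*C²) = -20*C²)
w(m, T) = (-1 + m)²
-328*w(j(k(3, V(1))), 19) = -328*(-1 - 2)² = -328*(-3)² = -328*9 = -2952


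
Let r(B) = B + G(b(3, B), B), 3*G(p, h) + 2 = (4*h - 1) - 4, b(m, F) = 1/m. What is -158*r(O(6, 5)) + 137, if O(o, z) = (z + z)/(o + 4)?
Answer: 137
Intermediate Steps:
G(p, h) = -7/3 + 4*h/3 (G(p, h) = -⅔ + ((4*h - 1) - 4)/3 = -⅔ + ((-1 + 4*h) - 4)/3 = -⅔ + (-5 + 4*h)/3 = -⅔ + (-5/3 + 4*h/3) = -7/3 + 4*h/3)
O(o, z) = 2*z/(4 + o) (O(o, z) = (2*z)/(4 + o) = 2*z/(4 + o))
r(B) = -7/3 + 7*B/3 (r(B) = B + (-7/3 + 4*B/3) = -7/3 + 7*B/3)
-158*r(O(6, 5)) + 137 = -158*(-7/3 + 7*(2*5/(4 + 6))/3) + 137 = -158*(-7/3 + 7*(2*5/10)/3) + 137 = -158*(-7/3 + 7*(2*5*(⅒))/3) + 137 = -158*(-7/3 + (7/3)*1) + 137 = -158*(-7/3 + 7/3) + 137 = -158*0 + 137 = 0 + 137 = 137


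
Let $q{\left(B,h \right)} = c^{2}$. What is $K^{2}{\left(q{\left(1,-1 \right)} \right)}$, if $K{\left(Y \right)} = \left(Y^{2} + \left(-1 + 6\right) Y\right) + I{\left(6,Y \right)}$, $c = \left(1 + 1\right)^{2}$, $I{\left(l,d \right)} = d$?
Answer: $123904$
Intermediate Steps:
$c = 4$ ($c = 2^{2} = 4$)
$q{\left(B,h \right)} = 16$ ($q{\left(B,h \right)} = 4^{2} = 16$)
$K{\left(Y \right)} = Y^{2} + 6 Y$ ($K{\left(Y \right)} = \left(Y^{2} + \left(-1 + 6\right) Y\right) + Y = \left(Y^{2} + 5 Y\right) + Y = Y^{2} + 6 Y$)
$K^{2}{\left(q{\left(1,-1 \right)} \right)} = \left(16 \left(6 + 16\right)\right)^{2} = \left(16 \cdot 22\right)^{2} = 352^{2} = 123904$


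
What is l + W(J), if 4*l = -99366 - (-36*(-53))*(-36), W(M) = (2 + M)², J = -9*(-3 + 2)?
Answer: -15097/2 ≈ -7548.5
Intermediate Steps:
J = 9 (J = -9*(-1) = -1*(-9) = 9)
l = -15339/2 (l = (-99366 - (-36*(-53))*(-36))/4 = (-99366 - 1908*(-36))/4 = (-99366 - 1*(-68688))/4 = (-99366 + 68688)/4 = (¼)*(-30678) = -15339/2 ≈ -7669.5)
l + W(J) = -15339/2 + (2 + 9)² = -15339/2 + 11² = -15339/2 + 121 = -15097/2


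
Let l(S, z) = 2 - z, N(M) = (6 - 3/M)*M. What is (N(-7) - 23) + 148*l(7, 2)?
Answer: -68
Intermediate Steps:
N(M) = M*(6 - 3/M)
(N(-7) - 23) + 148*l(7, 2) = ((-3 + 6*(-7)) - 23) + 148*(2 - 1*2) = ((-3 - 42) - 23) + 148*(2 - 2) = (-45 - 23) + 148*0 = -68 + 0 = -68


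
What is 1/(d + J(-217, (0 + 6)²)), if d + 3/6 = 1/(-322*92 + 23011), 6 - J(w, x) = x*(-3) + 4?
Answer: 13226/1448245 ≈ 0.0091324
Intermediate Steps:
J(w, x) = 2 + 3*x (J(w, x) = 6 - (x*(-3) + 4) = 6 - (-3*x + 4) = 6 - (4 - 3*x) = 6 + (-4 + 3*x) = 2 + 3*x)
d = -6615/13226 (d = -½ + 1/(-322*92 + 23011) = -½ + 1/(-29624 + 23011) = -½ + 1/(-6613) = -½ - 1/6613 = -6615/13226 ≈ -0.50015)
1/(d + J(-217, (0 + 6)²)) = 1/(-6615/13226 + (2 + 3*(0 + 6)²)) = 1/(-6615/13226 + (2 + 3*6²)) = 1/(-6615/13226 + (2 + 3*36)) = 1/(-6615/13226 + (2 + 108)) = 1/(-6615/13226 + 110) = 1/(1448245/13226) = 13226/1448245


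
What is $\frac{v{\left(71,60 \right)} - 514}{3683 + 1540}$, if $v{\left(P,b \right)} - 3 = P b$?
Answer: $\frac{3749}{5223} \approx 0.71779$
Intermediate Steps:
$v{\left(P,b \right)} = 3 + P b$
$\frac{v{\left(71,60 \right)} - 514}{3683 + 1540} = \frac{\left(3 + 71 \cdot 60\right) - 514}{3683 + 1540} = \frac{\left(3 + 4260\right) - 514}{5223} = \left(4263 - 514\right) \frac{1}{5223} = 3749 \cdot \frac{1}{5223} = \frac{3749}{5223}$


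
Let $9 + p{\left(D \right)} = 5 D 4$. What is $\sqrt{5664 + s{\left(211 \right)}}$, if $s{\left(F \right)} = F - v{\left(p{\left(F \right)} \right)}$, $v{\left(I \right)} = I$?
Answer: $8 \sqrt{26} \approx 40.792$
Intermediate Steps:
$p{\left(D \right)} = -9 + 20 D$ ($p{\left(D \right)} = -9 + 5 D 4 = -9 + 20 D$)
$s{\left(F \right)} = 9 - 19 F$ ($s{\left(F \right)} = F - \left(-9 + 20 F\right) = 9 - 19 F$)
$\sqrt{5664 + s{\left(211 \right)}} = \sqrt{5664 + \left(9 - 4009\right)} = \sqrt{5664 - 4000} = \sqrt{1664} = 8 \sqrt{26}$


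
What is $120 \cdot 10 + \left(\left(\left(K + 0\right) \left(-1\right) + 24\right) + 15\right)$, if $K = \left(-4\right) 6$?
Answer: $1263$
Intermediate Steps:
$K = -24$
$120 \cdot 10 + \left(\left(\left(K + 0\right) \left(-1\right) + 24\right) + 15\right) = 120 \cdot 10 + \left(\left(\left(-24 + 0\right) \left(-1\right) + 24\right) + 15\right) = 1200 + \left(\left(\left(-24\right) \left(-1\right) + 24\right) + 15\right) = 1200 + \left(\left(24 + 24\right) + 15\right) = 1200 + \left(48 + 15\right) = 1200 + 63 = 1263$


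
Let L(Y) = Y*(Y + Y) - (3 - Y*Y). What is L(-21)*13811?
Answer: 18230520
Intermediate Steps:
L(Y) = -3 + 3*Y**2 (L(Y) = Y*(2*Y) - (3 - Y**2) = 2*Y**2 + (-3 + Y**2) = -3 + 3*Y**2)
L(-21)*13811 = (-3 + 3*(-21)**2)*13811 = (-3 + 3*441)*13811 = (-3 + 1323)*13811 = 1320*13811 = 18230520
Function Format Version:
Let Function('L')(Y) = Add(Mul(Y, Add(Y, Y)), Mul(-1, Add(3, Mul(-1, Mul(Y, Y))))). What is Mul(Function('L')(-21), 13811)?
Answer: 18230520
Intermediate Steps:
Function('L')(Y) = Add(-3, Mul(3, Pow(Y, 2))) (Function('L')(Y) = Add(Mul(Y, Mul(2, Y)), Mul(-1, Add(3, Mul(-1, Pow(Y, 2))))) = Add(Mul(2, Pow(Y, 2)), Add(-3, Pow(Y, 2))) = Add(-3, Mul(3, Pow(Y, 2))))
Mul(Function('L')(-21), 13811) = Mul(Add(-3, Mul(3, Pow(-21, 2))), 13811) = Mul(Add(-3, Mul(3, 441)), 13811) = Mul(Add(-3, 1323), 13811) = Mul(1320, 13811) = 18230520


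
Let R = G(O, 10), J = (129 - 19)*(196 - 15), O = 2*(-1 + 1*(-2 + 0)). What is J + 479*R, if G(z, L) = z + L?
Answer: 21826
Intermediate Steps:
O = -6 (O = 2*(-1 + 1*(-2)) = 2*(-1 - 2) = 2*(-3) = -6)
J = 19910 (J = 110*181 = 19910)
G(z, L) = L + z
R = 4 (R = 10 - 6 = 4)
J + 479*R = 19910 + 479*4 = 19910 + 1916 = 21826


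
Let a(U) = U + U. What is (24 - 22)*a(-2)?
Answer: -8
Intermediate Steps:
a(U) = 2*U
(24 - 22)*a(-2) = (24 - 22)*(2*(-2)) = 2*(-4) = -8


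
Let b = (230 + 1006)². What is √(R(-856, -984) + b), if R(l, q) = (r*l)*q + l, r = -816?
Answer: 2*I*√171448306 ≈ 26188.0*I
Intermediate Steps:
b = 1527696 (b = 1236² = 1527696)
R(l, q) = l - 816*l*q (R(l, q) = (-816*l)*q + l = -816*l*q + l = l - 816*l*q)
√(R(-856, -984) + b) = √(-856*(1 - 816*(-984)) + 1527696) = √(-856*(1 + 802944) + 1527696) = √(-856*802945 + 1527696) = √(-687320920 + 1527696) = √(-685793224) = 2*I*√171448306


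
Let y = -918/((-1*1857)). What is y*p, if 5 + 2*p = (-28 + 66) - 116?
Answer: -12699/619 ≈ -20.515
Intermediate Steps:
y = 306/619 (y = -918/(-1857) = -918*(-1/1857) = 306/619 ≈ 0.49435)
p = -83/2 (p = -5/2 + ((-28 + 66) - 116)/2 = -5/2 + (38 - 116)/2 = -5/2 + (½)*(-78) = -5/2 - 39 = -83/2 ≈ -41.500)
y*p = (306/619)*(-83/2) = -12699/619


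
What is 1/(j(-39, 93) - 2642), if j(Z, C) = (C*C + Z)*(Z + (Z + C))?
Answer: 1/126508 ≈ 7.9046e-6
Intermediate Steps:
j(Z, C) = (C + 2*Z)*(Z + C²) (j(Z, C) = (C² + Z)*(Z + (C + Z)) = (Z + C²)*(C + 2*Z) = (C + 2*Z)*(Z + C²))
1/(j(-39, 93) - 2642) = 1/((93³ + 2*(-39)² + 93*(-39) + 2*(-39)*93²) - 2642) = 1/((804357 + 2*1521 - 3627 + 2*(-39)*8649) - 2642) = 1/((804357 + 3042 - 3627 - 674622) - 2642) = 1/(129150 - 2642) = 1/126508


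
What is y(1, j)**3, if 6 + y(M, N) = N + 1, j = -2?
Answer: -343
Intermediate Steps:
y(M, N) = -5 + N (y(M, N) = -6 + (N + 1) = -6 + (1 + N) = -5 + N)
y(1, j)**3 = (-5 - 2)**3 = (-7)**3 = -343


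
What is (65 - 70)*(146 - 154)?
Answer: 40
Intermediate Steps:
(65 - 70)*(146 - 154) = -5*(-8) = 40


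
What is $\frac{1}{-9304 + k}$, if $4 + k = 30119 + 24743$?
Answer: $\frac{1}{45554} \approx 2.1952 \cdot 10^{-5}$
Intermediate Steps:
$k = 54858$ ($k = -4 + \left(30119 + 24743\right) = -4 + 54862 = 54858$)
$\frac{1}{-9304 + k} = \frac{1}{-9304 + 54858} = \frac{1}{45554}$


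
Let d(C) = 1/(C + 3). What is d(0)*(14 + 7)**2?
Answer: 147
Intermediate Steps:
d(C) = 1/(3 + C)
d(0)*(14 + 7)**2 = (14 + 7)**2/(3 + 0) = 21**2/3 = (1/3)*441 = 147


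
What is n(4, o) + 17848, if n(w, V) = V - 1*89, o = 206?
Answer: 17965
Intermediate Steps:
n(w, V) = -89 + V (n(w, V) = V - 89 = -89 + V)
n(4, o) + 17848 = (-89 + 206) + 17848 = 117 + 17848 = 17965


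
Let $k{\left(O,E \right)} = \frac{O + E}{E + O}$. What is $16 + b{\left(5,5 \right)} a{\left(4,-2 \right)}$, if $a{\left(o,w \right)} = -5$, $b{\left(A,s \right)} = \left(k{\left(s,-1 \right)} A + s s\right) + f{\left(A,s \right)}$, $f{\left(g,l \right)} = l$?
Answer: $-159$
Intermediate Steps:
$k{\left(O,E \right)} = 1$ ($k{\left(O,E \right)} = \frac{E + O}{E + O} = 1$)
$b{\left(A,s \right)} = A + s + s^{2}$ ($b{\left(A,s \right)} = \left(1 A + s s\right) + s = \left(A + s^{2}\right) + s = A + s + s^{2}$)
$16 + b{\left(5,5 \right)} a{\left(4,-2 \right)} = 16 + \left(5 + 5 + 5^{2}\right) \left(-5\right) = 16 + \left(5 + 5 + 25\right) \left(-5\right) = 16 + 35 \left(-5\right) = 16 - 175 = -159$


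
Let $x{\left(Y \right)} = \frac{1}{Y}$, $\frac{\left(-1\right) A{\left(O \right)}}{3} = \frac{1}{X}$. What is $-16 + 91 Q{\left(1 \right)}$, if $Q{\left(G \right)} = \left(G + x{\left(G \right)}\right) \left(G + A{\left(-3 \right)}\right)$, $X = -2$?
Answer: $439$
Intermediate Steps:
$A{\left(O \right)} = \frac{3}{2}$ ($A{\left(O \right)} = - \frac{3}{-2} = \left(-3\right) \left(- \frac{1}{2}\right) = \frac{3}{2}$)
$Q{\left(G \right)} = \left(\frac{3}{2} + G\right) \left(G + \frac{1}{G}\right)$ ($Q{\left(G \right)} = \left(G + \frac{1}{G}\right) \left(G + \frac{3}{2}\right) = \left(G + \frac{1}{G}\right) \left(\frac{3}{2} + G\right) = \left(\frac{3}{2} + G\right) \left(G + \frac{1}{G}\right)$)
$-16 + 91 Q{\left(1 \right)} = -16 + 91 \left(1 + 1^{2} + \frac{3}{2} \cdot 1 + \frac{3}{2 \cdot 1}\right) = -16 + 91 \left(1 + 1 + \frac{3}{2} + \frac{3}{2} \cdot 1\right) = -16 + 91 \left(1 + 1 + \frac{3}{2} + \frac{3}{2}\right) = -16 + 91 \cdot 5 = -16 + 455 = 439$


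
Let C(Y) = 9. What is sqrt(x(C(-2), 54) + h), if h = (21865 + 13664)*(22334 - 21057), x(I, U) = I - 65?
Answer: sqrt(45370477) ≈ 6735.8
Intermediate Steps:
x(I, U) = -65 + I
h = 45370533 (h = 35529*1277 = 45370533)
sqrt(x(C(-2), 54) + h) = sqrt((-65 + 9) + 45370533) = sqrt(-56 + 45370533) = sqrt(45370477)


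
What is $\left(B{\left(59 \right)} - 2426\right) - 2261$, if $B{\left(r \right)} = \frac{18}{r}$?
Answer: $- \frac{276515}{59} \approx -4686.7$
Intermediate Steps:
$\left(B{\left(59 \right)} - 2426\right) - 2261 = \left(\frac{18}{59} - 2426\right) - 2261 = - \frac{143116}{59} - 2261 = - \frac{276515}{59}$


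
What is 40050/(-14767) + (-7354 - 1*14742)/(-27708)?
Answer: -195853442/102291009 ≈ -1.9147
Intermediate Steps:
40050/(-14767) + (-7354 - 1*14742)/(-27708) = 40050*(-1/14767) + (-7354 - 14742)*(-1/27708) = -40050/14767 - 22096*(-1/27708) = -40050/14767 + 5524/6927 = -195853442/102291009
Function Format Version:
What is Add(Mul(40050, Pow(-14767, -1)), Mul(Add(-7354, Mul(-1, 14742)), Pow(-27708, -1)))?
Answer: Rational(-195853442, 102291009) ≈ -1.9147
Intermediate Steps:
Add(Mul(40050, Pow(-14767, -1)), Mul(Add(-7354, Mul(-1, 14742)), Pow(-27708, -1))) = Add(Mul(40050, Rational(-1, 14767)), Mul(Add(-7354, -14742), Rational(-1, 27708))) = Add(Rational(-40050, 14767), Mul(-22096, Rational(-1, 27708))) = Add(Rational(-40050, 14767), Rational(5524, 6927)) = Rational(-195853442, 102291009)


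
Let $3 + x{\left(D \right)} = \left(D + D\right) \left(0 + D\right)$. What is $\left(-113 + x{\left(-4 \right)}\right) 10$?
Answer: $-840$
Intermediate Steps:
$x{\left(D \right)} = -3 + 2 D^{2}$ ($x{\left(D \right)} = -3 + \left(D + D\right) \left(0 + D\right) = -3 + 2 D D = -3 + 2 D^{2}$)
$\left(-113 + x{\left(-4 \right)}\right) 10 = \left(-113 - \left(3 - 2 \left(-4\right)^{2}\right)\right) 10 = \left(-113 + \left(-3 + 2 \cdot 16\right)\right) 10 = \left(-113 + \left(-3 + 32\right)\right) 10 = \left(-113 + 29\right) 10 = \left(-84\right) 10 = -840$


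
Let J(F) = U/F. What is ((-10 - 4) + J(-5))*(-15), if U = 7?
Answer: 231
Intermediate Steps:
J(F) = 7/F
((-10 - 4) + J(-5))*(-15) = ((-10 - 4) + 7/(-5))*(-15) = (-14 + 7*(-1/5))*(-15) = (-14 - 7/5)*(-15) = -77/5*(-15) = 231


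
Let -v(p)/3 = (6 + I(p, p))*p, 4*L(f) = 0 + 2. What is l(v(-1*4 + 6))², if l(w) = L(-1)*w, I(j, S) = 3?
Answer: 729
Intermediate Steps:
L(f) = ½ (L(f) = (0 + 2)/4 = (¼)*2 = ½)
v(p) = -27*p (v(p) = -3*(6 + 3)*p = -27*p)
l(w) = w/2
l(v(-1*4 + 6))² = ((-27*(-1*4 + 6))/2)² = ((-27*(-4 + 6))/2)² = ((-27*2)/2)² = ((½)*(-54))² = (-27)² = 729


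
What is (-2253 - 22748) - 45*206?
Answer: -34271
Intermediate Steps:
(-2253 - 22748) - 45*206 = -25001 - 9270 = -34271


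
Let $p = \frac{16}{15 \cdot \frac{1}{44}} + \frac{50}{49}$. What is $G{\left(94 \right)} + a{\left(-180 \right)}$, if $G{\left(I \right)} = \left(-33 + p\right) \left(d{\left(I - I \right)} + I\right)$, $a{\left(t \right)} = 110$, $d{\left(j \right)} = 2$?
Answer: $\frac{378662}{245} \approx 1545.6$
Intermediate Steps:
$p = \frac{35246}{735}$ ($p = \frac{16}{15 \cdot \frac{1}{44}} + 50 \cdot \frac{1}{49} = \frac{16}{\frac{15}{44}} + \frac{50}{49} = 16 \cdot \frac{44}{15} + \frac{50}{49} = \frac{704}{15} + \frac{50}{49} = \frac{35246}{735} \approx 47.954$)
$G{\left(I \right)} = \frac{21982}{735} + \frac{10991 I}{735}$ ($G{\left(I \right)} = \left(-33 + \frac{35246}{735}\right) \left(2 + I\right) = \frac{10991 \left(2 + I\right)}{735} = \frac{21982}{735} + \frac{10991 I}{735}$)
$G{\left(94 \right)} + a{\left(-180 \right)} = \left(\frac{21982}{735} + \frac{10991}{735} \cdot 94\right) + 110 = \left(\frac{21982}{735} + \frac{1033154}{735}\right) + 110 = \frac{351712}{245} + 110 = \frac{378662}{245}$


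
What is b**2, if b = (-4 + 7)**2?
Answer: 81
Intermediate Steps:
b = 9 (b = 3**2 = 9)
b**2 = 9**2 = 81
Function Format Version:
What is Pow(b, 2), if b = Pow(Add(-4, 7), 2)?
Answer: 81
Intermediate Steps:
b = 9 (b = Pow(3, 2) = 9)
Pow(b, 2) = Pow(9, 2) = 81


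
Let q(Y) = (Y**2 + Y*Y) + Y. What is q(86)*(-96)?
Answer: -1428288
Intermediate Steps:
q(Y) = Y + 2*Y**2 (q(Y) = (Y**2 + Y**2) + Y = 2*Y**2 + Y = Y + 2*Y**2)
q(86)*(-96) = (86*(1 + 2*86))*(-96) = (86*(1 + 172))*(-96) = (86*173)*(-96) = 14878*(-96) = -1428288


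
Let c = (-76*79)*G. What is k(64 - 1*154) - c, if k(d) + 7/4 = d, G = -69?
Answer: -1657471/4 ≈ -4.1437e+5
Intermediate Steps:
k(d) = -7/4 + d
c = 414276 (c = -76*79*(-69) = -6004*(-69) = 414276)
k(64 - 1*154) - c = (-7/4 + (64 - 1*154)) - 1*414276 = (-7/4 + (64 - 154)) - 414276 = (-7/4 - 90) - 414276 = -367/4 - 414276 = -1657471/4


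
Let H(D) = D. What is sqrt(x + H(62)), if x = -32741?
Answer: 3*I*sqrt(3631) ≈ 180.77*I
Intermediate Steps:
sqrt(x + H(62)) = sqrt(-32741 + 62) = sqrt(-32679) = 3*I*sqrt(3631)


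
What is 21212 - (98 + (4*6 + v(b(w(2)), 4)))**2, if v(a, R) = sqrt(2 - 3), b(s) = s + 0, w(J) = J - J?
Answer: 6329 - 244*I ≈ 6329.0 - 244.0*I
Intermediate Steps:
w(J) = 0
b(s) = s
v(a, R) = I (v(a, R) = sqrt(-1) = I)
21212 - (98 + (4*6 + v(b(w(2)), 4)))**2 = 21212 - (98 + (4*6 + I))**2 = 21212 - (98 + (24 + I))**2 = 21212 - (122 + I)**2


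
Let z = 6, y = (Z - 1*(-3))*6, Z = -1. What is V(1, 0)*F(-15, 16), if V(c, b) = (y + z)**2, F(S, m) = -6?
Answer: -1944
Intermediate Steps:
y = 12 (y = (-1 - 1*(-3))*6 = (-1 + 3)*6 = 2*6 = 12)
V(c, b) = 324 (V(c, b) = (12 + 6)**2 = 18**2 = 324)
V(1, 0)*F(-15, 16) = 324*(-6) = -1944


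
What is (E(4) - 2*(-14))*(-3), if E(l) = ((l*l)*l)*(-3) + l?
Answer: 480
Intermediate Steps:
E(l) = l - 3*l³ (E(l) = (l²*l)*(-3) + l = l³*(-3) + l = -3*l³ + l = l - 3*l³)
(E(4) - 2*(-14))*(-3) = ((4 - 3*4³) - 2*(-14))*(-3) = ((4 - 3*64) + 28)*(-3) = ((4 - 192) + 28)*(-3) = (-188 + 28)*(-3) = -160*(-3) = 480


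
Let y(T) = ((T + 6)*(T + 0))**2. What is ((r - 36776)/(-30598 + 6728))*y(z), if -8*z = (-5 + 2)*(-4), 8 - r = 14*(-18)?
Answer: 6655041/95480 ≈ 69.701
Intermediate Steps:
r = 260 (r = 8 - 14*(-18) = 8 - 1*(-252) = 8 + 252 = 260)
z = -3/2 (z = -(-5 + 2)*(-4)/8 = -(-3)*(-4)/8 = -1/8*12 = -3/2 ≈ -1.5000)
y(T) = T**2*(6 + T)**2 (y(T) = ((6 + T)*T)**2 = (T*(6 + T))**2 = T**2*(6 + T)**2)
((r - 36776)/(-30598 + 6728))*y(z) = ((260 - 36776)/(-30598 + 6728))*((-3/2)**2*(6 - 3/2)**2) = (-36516/(-23870))*(9*(9/2)**2/4) = (-36516*(-1/23870))*((9/4)*(81/4)) = (18258/11935)*(729/16) = 6655041/95480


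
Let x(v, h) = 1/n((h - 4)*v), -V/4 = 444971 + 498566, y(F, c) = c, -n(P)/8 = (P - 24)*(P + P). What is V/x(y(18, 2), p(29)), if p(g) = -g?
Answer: 358695025920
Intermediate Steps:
n(P) = -16*P*(-24 + P) (n(P) = -8*(P - 24)*(P + P) = -8*(-24 + P)*2*P = -16*P*(-24 + P))
V = -3774148 (V = -4*(444971 + 498566) = -4*943537 = -3774148)
x(v, h) = 1/(16*v*(-4 + h)*(24 - v*(-4 + h))) (x(v, h) = 1/(16*((h - 4)*v)*(24 - (h - 4)*v)) = 1/(16*((-4 + h)*v)*(24 - (-4 + h)*v)) = 1/(16*(v*(-4 + h))*(24 - v*(-4 + h))) = 1/(16*v*(-4 + h)*(24 - v*(-4 + h))))
V/x(y(18, 2), p(29)) = -3774148*(-32*(-24 + 2*(-4 - 1*29))*(-4 - 1*29)) = -3774148*(-32*(-24 + 2*(-4 - 29))*(-4 - 29)) = -3774148/((-1/16*1/2/((-24 + 2*(-33))*(-33)))) = -3774148/((-1/16*1/2*(-1/33)/(-24 - 66))) = -3774148/((-1/16*1/2*(-1/33)/(-90))) = -3774148/((-1/16*1/2*(-1/90)*(-1/33))) = -3774148/(-1/95040) = -3774148*(-95040) = 358695025920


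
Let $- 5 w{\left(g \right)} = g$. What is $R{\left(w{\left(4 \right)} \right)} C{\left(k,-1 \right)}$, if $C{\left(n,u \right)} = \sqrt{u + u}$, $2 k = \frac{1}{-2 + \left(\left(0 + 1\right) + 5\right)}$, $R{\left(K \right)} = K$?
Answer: $- \frac{4 i \sqrt{2}}{5} \approx - 1.1314 i$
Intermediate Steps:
$w{\left(g \right)} = - \frac{g}{5}$
$k = \frac{1}{8}$ ($k = \frac{1}{2 \left(-2 + \left(\left(0 + 1\right) + 5\right)\right)} = \frac{1}{2 \left(-2 + \left(1 + 5\right)\right)} = \frac{1}{2 \left(-2 + 6\right)} = \frac{1}{2 \cdot 4} = \frac{1}{2} \cdot \frac{1}{4} = \frac{1}{8} \approx 0.125$)
$C{\left(n,u \right)} = \sqrt{2} \sqrt{u}$ ($C{\left(n,u \right)} = \sqrt{2 u} = \sqrt{2} \sqrt{u}$)
$R{\left(w{\left(4 \right)} \right)} C{\left(k,-1 \right)} = \left(- \frac{1}{5}\right) 4 \sqrt{2} \sqrt{-1} = - \frac{4 \sqrt{2} i}{5} = - \frac{4 i \sqrt{2}}{5}$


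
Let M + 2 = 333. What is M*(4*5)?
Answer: 6620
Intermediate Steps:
M = 331 (M = -2 + 333 = 331)
M*(4*5) = 331*(4*5) = 331*20 = 6620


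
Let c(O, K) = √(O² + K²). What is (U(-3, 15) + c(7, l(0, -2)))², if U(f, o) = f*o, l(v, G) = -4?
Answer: (45 - √65)² ≈ 1364.4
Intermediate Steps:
c(O, K) = √(K² + O²)
(U(-3, 15) + c(7, l(0, -2)))² = (-3*15 + √((-4)² + 7²))² = (-45 + √(16 + 49))² = (-45 + √65)²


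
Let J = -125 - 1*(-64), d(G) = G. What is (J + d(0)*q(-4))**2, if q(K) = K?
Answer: 3721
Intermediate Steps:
J = -61 (J = -125 + 64 = -61)
(J + d(0)*q(-4))**2 = (-61 + 0*(-4))**2 = (-61 + 0)**2 = (-61)**2 = 3721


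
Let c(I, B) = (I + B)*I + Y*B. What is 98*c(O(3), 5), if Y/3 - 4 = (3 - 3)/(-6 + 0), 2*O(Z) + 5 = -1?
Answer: 5292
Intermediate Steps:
O(Z) = -3 (O(Z) = -5/2 + (1/2)*(-1) = -5/2 - 1/2 = -3)
Y = 12 (Y = 12 + 3*((3 - 3)/(-6 + 0)) = 12 + 3*(0/(-6)) = 12 + 3*(0*(-1/6)) = 12 + 3*0 = 12 + 0 = 12)
c(I, B) = 12*B + I*(B + I) (c(I, B) = (I + B)*I + 12*B = (B + I)*I + 12*B = I*(B + I) + 12*B = 12*B + I*(B + I))
98*c(O(3), 5) = 98*((-3)**2 + 12*5 + 5*(-3)) = 98*(9 + 60 - 15) = 98*54 = 5292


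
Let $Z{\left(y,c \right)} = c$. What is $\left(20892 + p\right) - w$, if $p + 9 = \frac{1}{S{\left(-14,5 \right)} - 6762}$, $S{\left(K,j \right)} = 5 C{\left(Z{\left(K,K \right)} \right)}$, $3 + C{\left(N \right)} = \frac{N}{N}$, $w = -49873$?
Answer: $\frac{479159631}{6772} \approx 70756.0$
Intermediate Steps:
$C{\left(N \right)} = -2$ ($C{\left(N \right)} = -3 + \frac{N}{N} = -3 + 1 = -2$)
$S{\left(K,j \right)} = -10$ ($S{\left(K,j \right)} = 5 \left(-2\right) = -10$)
$p = - \frac{60949}{6772}$ ($p = -9 + \frac{1}{-10 - 6762} = -9 + \frac{1}{-6772} = -9 - \frac{1}{6772} = - \frac{60949}{6772} \approx -9.0002$)
$\left(20892 + p\right) - w = \left(20892 - \frac{60949}{6772}\right) - -49873 = \frac{141419675}{6772} + 49873 = \frac{479159631}{6772}$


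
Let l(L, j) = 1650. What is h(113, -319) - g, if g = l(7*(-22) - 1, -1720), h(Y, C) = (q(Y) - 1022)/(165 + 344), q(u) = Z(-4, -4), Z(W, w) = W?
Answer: -840876/509 ≈ -1652.0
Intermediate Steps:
q(u) = -4
h(Y, C) = -1026/509 (h(Y, C) = (-4 - 1022)/(165 + 344) = -1026/509)
g = 1650
h(113, -319) - g = -1026/509 - 1*1650 = -1026/509 - 1650 = -840876/509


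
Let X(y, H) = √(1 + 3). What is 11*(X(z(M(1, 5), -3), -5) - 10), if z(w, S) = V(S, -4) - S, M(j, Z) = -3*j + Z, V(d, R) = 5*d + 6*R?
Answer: -88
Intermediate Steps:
M(j, Z) = Z - 3*j
z(w, S) = -24 + 4*S (z(w, S) = (5*S + 6*(-4)) - S = (5*S - 24) - S = (-24 + 5*S) - S = -24 + 4*S)
X(y, H) = 2 (X(y, H) = √4 = 2)
11*(X(z(M(1, 5), -3), -5) - 10) = 11*(2 - 10) = 11*(-8) = -88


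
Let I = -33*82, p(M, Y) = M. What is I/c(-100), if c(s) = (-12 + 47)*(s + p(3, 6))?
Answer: 2706/3395 ≈ 0.79705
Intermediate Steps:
c(s) = 105 + 35*s (c(s) = (-12 + 47)*(s + 3) = 35*(3 + s) = 105 + 35*s)
I = -2706
I/c(-100) = -2706/(105 + 35*(-100)) = -2706/(105 - 3500) = -2706/(-3395) = -2706*(-1/3395) = 2706/3395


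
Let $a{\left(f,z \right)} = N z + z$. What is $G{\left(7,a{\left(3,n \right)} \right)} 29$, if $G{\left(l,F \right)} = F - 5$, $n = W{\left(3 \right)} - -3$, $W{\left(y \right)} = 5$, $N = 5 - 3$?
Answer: $551$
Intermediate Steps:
$N = 2$
$n = 8$ ($n = 5 - -3 = 5 + 3 = 8$)
$a{\left(f,z \right)} = 3 z$ ($a{\left(f,z \right)} = 2 z + z = 3 z$)
$G{\left(l,F \right)} = -5 + F$
$G{\left(7,a{\left(3,n \right)} \right)} 29 = \left(-5 + 3 \cdot 8\right) 29 = \left(-5 + 24\right) 29 = 19 \cdot 29 = 551$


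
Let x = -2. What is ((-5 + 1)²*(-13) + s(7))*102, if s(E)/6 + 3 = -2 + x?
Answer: -25500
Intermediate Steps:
s(E) = -42 (s(E) = -18 + 6*(-2 - 2) = -18 + 6*(-4) = -18 - 24 = -42)
((-5 + 1)²*(-13) + s(7))*102 = ((-5 + 1)²*(-13) - 42)*102 = ((-4)²*(-13) - 42)*102 = (16*(-13) - 42)*102 = (-208 - 42)*102 = -250*102 = -25500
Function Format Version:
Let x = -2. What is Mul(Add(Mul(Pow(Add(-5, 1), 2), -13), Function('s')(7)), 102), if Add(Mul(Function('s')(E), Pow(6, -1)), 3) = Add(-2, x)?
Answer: -25500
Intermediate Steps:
Function('s')(E) = -42 (Function('s')(E) = Add(-18, Mul(6, Add(-2, -2))) = Add(-18, Mul(6, -4)) = Add(-18, -24) = -42)
Mul(Add(Mul(Pow(Add(-5, 1), 2), -13), Function('s')(7)), 102) = Mul(Add(Mul(Pow(Add(-5, 1), 2), -13), -42), 102) = Mul(Add(Mul(Pow(-4, 2), -13), -42), 102) = Mul(Add(Mul(16, -13), -42), 102) = Mul(Add(-208, -42), 102) = Mul(-250, 102) = -25500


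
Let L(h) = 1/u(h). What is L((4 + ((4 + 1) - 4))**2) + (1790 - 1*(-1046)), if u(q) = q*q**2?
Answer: 44312501/15625 ≈ 2836.0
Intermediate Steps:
u(q) = q**3
L(h) = h**(-3) (L(h) = 1/(h**3) = h**(-3))
L((4 + ((4 + 1) - 4))**2) + (1790 - 1*(-1046)) = ((4 + ((4 + 1) - 4))**2)**(-3) + (1790 - 1*(-1046)) = ((4 + (5 - 4))**2)**(-3) + (1790 + 1046) = ((4 + 1)**2)**(-3) + 2836 = (5**2)**(-3) + 2836 = 25**(-3) + 2836 = 1/15625 + 2836 = 44312501/15625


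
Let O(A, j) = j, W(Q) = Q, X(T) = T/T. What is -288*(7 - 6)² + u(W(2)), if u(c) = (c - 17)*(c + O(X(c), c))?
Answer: -348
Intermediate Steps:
X(T) = 1
u(c) = 2*c*(-17 + c) (u(c) = (c - 17)*(c + c) = (-17 + c)*(2*c) = 2*c*(-17 + c))
-288*(7 - 6)² + u(W(2)) = -288*(7 - 6)² + 2*2*(-17 + 2) = -288*1² + 2*2*(-15) = -288*1 - 60 = -288 - 60 = -348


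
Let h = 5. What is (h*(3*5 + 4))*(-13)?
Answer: -1235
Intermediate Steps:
(h*(3*5 + 4))*(-13) = (5*(3*5 + 4))*(-13) = (5*(15 + 4))*(-13) = (5*19)*(-13) = 95*(-13) = -1235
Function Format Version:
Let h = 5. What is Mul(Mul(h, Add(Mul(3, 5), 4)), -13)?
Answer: -1235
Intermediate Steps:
Mul(Mul(h, Add(Mul(3, 5), 4)), -13) = Mul(Mul(5, Add(Mul(3, 5), 4)), -13) = Mul(Mul(5, Add(15, 4)), -13) = Mul(Mul(5, 19), -13) = Mul(95, -13) = -1235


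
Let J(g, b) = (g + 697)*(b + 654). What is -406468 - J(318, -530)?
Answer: -532328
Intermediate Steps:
J(g, b) = (654 + b)*(697 + g) (J(g, b) = (697 + g)*(654 + b) = (654 + b)*(697 + g))
-406468 - J(318, -530) = -406468 - (455838 + 654*318 + 697*(-530) - 530*318) = -406468 - (455838 + 207972 - 369410 - 168540) = -406468 - 1*125860 = -406468 - 125860 = -532328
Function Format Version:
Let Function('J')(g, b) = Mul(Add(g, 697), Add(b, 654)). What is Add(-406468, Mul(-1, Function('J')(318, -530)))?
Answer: -532328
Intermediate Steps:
Function('J')(g, b) = Mul(Add(654, b), Add(697, g)) (Function('J')(g, b) = Mul(Add(697, g), Add(654, b)) = Mul(Add(654, b), Add(697, g)))
Add(-406468, Mul(-1, Function('J')(318, -530))) = Add(-406468, Mul(-1, Add(455838, Mul(654, 318), Mul(697, -530), Mul(-530, 318)))) = Add(-406468, Mul(-1, Add(455838, 207972, -369410, -168540))) = Add(-406468, Mul(-1, 125860)) = Add(-406468, -125860) = -532328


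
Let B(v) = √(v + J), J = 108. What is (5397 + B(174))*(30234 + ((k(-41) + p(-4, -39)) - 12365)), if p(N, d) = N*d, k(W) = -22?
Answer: 97162191 + 18003*√282 ≈ 9.7465e+7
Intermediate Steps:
B(v) = √(108 + v) (B(v) = √(v + 108) = √(108 + v))
(5397 + B(174))*(30234 + ((k(-41) + p(-4, -39)) - 12365)) = (5397 + √(108 + 174))*(30234 + ((-22 - 4*(-39)) - 12365)) = (5397 + √282)*(30234 + ((-22 + 156) - 12365)) = (5397 + √282)*(30234 + (134 - 12365)) = (5397 + √282)*(30234 - 12231) = (5397 + √282)*18003 = 97162191 + 18003*√282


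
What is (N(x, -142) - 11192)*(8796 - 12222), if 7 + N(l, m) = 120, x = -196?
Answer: 37956654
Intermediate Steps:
N(l, m) = 113 (N(l, m) = -7 + 120 = 113)
(N(x, -142) - 11192)*(8796 - 12222) = (113 - 11192)*(8796 - 12222) = -11079*(-3426) = 37956654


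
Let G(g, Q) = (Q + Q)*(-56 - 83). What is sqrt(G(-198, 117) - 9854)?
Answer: 2*I*sqrt(10595) ≈ 205.86*I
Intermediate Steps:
G(g, Q) = -278*Q (G(g, Q) = (2*Q)*(-139) = -278*Q)
sqrt(G(-198, 117) - 9854) = sqrt(-278*117 - 9854) = sqrt(-32526 - 9854) = sqrt(-42380) = 2*I*sqrt(10595)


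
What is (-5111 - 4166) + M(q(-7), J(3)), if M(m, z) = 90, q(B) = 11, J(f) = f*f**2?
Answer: -9187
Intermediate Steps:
J(f) = f**3
(-5111 - 4166) + M(q(-7), J(3)) = (-5111 - 4166) + 90 = -9277 + 90 = -9187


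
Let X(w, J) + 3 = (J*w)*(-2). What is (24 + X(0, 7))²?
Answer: 441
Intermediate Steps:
X(w, J) = -3 - 2*J*w (X(w, J) = -3 + (J*w)*(-2) = -3 - 2*J*w)
(24 + X(0, 7))² = (24 + (-3 - 2*7*0))² = (24 + (-3 + 0))² = (24 - 3)² = 21² = 441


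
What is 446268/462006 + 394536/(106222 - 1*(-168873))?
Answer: 50840682446/21182590095 ≈ 2.4001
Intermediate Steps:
446268/462006 + 394536/(106222 - 1*(-168873)) = 446268*(1/462006) + 394536/(106222 + 168873) = 74378/77001 + 394536/275095 = 50840682446/21182590095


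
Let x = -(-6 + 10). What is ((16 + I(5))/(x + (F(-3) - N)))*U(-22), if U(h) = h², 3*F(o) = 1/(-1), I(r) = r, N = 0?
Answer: -30492/13 ≈ -2345.5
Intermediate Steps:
F(o) = -⅓ (F(o) = (⅓)/(-1) = (⅓)*(-1) = -⅓)
x = -4 (x = -1*4 = -4)
((16 + I(5))/(x + (F(-3) - N)))*U(-22) = ((16 + 5)/(-4 + (-⅓ - 1*0)))*(-22)² = (21/(-4 + (-⅓ + 0)))*484 = (21/(-4 - ⅓))*484 = (21/(-13/3))*484 = (21*(-3/13))*484 = -63/13*484 = -30492/13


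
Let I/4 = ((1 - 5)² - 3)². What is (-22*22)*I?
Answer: -327184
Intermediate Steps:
I = 676 (I = 4*((1 - 5)² - 3)² = 4*((-4)² - 3)² = 4*(16 - 3)² = 4*13² = 4*169 = 676)
(-22*22)*I = -22*22*676 = -484*676 = -327184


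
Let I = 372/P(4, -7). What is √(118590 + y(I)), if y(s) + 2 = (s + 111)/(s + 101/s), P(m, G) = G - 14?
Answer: 4*√122469310254/4065 ≈ 344.36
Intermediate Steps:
P(m, G) = -14 + G
I = -124/7 (I = 372/(-14 - 7) = 372/(-21) = 372*(-1/21) = -124/7 ≈ -17.714)
y(s) = -2 + (111 + s)/(s + 101/s) (y(s) = -2 + (s + 111)/(s + 101/s) = -2 + (111 + s)/(s + 101/s))
√(118590 + y(I)) = √(118590 + (-202 - (-124/7)² + 111*(-124/7))/(101 + (-124/7)²)) = √(118590 + (-202 - 1*15376/49 - 13764/7)/(101 + 15376/49)) = √(118590 + (-202 - 15376/49 - 13764/7)/(20325/49)) = √(118590 + (49/20325)*(-121622/49)) = √(118590 - 121622/20325) = √(2410220128/20325) = 4*√122469310254/4065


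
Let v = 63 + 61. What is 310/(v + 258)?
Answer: 155/191 ≈ 0.81152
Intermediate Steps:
v = 124
310/(v + 258) = 310/(124 + 258) = 310/382 = (1/382)*310 = 155/191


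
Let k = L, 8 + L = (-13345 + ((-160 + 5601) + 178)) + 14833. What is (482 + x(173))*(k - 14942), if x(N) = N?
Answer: -5137165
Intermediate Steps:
L = 7099 (L = -8 + ((-13345 + ((-160 + 5601) + 178)) + 14833) = -8 + ((-13345 + (5441 + 178)) + 14833) = -8 + ((-13345 + 5619) + 14833) = -8 + (-7726 + 14833) = -8 + 7107 = 7099)
k = 7099
(482 + x(173))*(k - 14942) = (482 + 173)*(7099 - 14942) = 655*(-7843) = -5137165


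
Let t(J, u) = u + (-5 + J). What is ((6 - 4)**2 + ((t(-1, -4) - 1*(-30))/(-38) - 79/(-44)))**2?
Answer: 19404025/698896 ≈ 27.764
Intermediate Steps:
t(J, u) = -5 + J + u
((6 - 4)**2 + ((t(-1, -4) - 1*(-30))/(-38) - 79/(-44)))**2 = ((6 - 4)**2 + (((-5 - 1 - 4) - 1*(-30))/(-38) - 79/(-44)))**2 = (2**2 + ((-10 + 30)*(-1/38) - 79*(-1/44)))**2 = (4 + (20*(-1/38) + 79/44))**2 = (4 + (-10/19 + 79/44))**2 = (4 + 1061/836)**2 = (4405/836)**2 = 19404025/698896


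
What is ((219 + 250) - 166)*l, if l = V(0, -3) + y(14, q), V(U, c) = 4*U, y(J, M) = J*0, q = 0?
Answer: 0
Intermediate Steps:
y(J, M) = 0
l = 0 (l = 4*0 + 0 = 0 + 0 = 0)
((219 + 250) - 166)*l = ((219 + 250) - 166)*0 = (469 - 166)*0 = 303*0 = 0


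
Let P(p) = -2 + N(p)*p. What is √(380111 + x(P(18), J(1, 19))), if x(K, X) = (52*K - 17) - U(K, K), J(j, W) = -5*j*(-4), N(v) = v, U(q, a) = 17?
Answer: √396821 ≈ 629.94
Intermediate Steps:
P(p) = -2 + p² (P(p) = -2 + p*p = -2 + p²)
J(j, W) = 20*j
x(K, X) = -34 + 52*K (x(K, X) = (52*K - 17) - 1*17 = (-17 + 52*K) - 17 = -34 + 52*K)
√(380111 + x(P(18), J(1, 19))) = √(380111 + (-34 + 52*(-2 + 18²))) = √(380111 + (-34 + 52*(-2 + 324))) = √(380111 + (-34 + 52*322)) = √(380111 + (-34 + 16744)) = √(380111 + 16710) = √396821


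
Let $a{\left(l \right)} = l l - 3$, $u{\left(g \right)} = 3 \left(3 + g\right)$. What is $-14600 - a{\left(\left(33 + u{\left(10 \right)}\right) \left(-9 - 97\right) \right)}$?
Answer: $-58262021$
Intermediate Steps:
$u{\left(g \right)} = 9 + 3 g$
$a{\left(l \right)} = -3 + l^{2}$ ($a{\left(l \right)} = l^{2} - 3 = -3 + l^{2}$)
$-14600 - a{\left(\left(33 + u{\left(10 \right)}\right) \left(-9 - 97\right) \right)} = -14600 - \left(-3 + \left(\left(33 + \left(9 + 3 \cdot 10\right)\right) \left(-9 - 97\right)\right)^{2}\right) = -14600 - \left(-3 + \left(\left(33 + \left(9 + 30\right)\right) \left(-106\right)\right)^{2}\right) = -14600 - \left(-3 + \left(\left(33 + 39\right) \left(-106\right)\right)^{2}\right) = -14600 - \left(-3 + \left(72 \left(-106\right)\right)^{2}\right) = -14600 - \left(-3 + \left(-7632\right)^{2}\right) = -14600 - \left(-3 + 58247424\right) = -14600 - 58247421 = -58262021$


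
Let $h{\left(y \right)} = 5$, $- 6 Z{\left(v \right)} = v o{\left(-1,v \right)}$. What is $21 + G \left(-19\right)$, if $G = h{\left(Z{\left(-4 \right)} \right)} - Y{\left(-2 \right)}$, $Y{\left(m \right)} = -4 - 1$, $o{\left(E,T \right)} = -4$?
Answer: $-169$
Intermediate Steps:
$Y{\left(m \right)} = -5$
$Z{\left(v \right)} = \frac{2 v}{3}$ ($Z{\left(v \right)} = - \frac{v \left(-4\right)}{6} = - \frac{\left(-4\right) v}{6} = \frac{2 v}{3}$)
$G = 10$ ($G = 5 - -5 = 5 + 5 = 10$)
$21 + G \left(-19\right) = 21 + 10 \left(-19\right) = 21 - 190 = -169$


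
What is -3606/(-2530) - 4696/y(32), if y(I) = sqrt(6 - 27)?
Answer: 1803/1265 + 4696*I*sqrt(21)/21 ≈ 1.4253 + 1024.8*I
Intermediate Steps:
y(I) = I*sqrt(21) (y(I) = sqrt(-21) = I*sqrt(21))
-3606/(-2530) - 4696/y(32) = -3606/(-2530) - 4696*(-I*sqrt(21)/21) = -3606*(-1/2530) - (-4696)*I*sqrt(21)/21 = 1803/1265 + 4696*I*sqrt(21)/21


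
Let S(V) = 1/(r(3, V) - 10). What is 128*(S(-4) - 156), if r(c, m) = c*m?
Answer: -219712/11 ≈ -19974.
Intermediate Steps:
S(V) = 1/(-10 + 3*V) (S(V) = 1/(3*V - 10) = 1/(-10 + 3*V))
128*(S(-4) - 156) = 128*(1/(-10 + 3*(-4)) - 156) = 128*(1/(-10 - 12) - 156) = 128*(1/(-22) - 156) = 128*(-1/22 - 156) = 128*(-3433/22) = -219712/11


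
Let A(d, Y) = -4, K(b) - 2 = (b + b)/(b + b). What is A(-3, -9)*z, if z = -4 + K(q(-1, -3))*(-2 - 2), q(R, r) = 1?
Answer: 64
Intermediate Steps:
K(b) = 3 (K(b) = 2 + (b + b)/(b + b) = 2 + (2*b)/((2*b)) = 2 + (2*b)*(1/(2*b)) = 2 + 1 = 3)
z = -16 (z = -4 + 3*(-2 - 2) = -4 + 3*(-4) = -4 - 12 = -16)
A(-3, -9)*z = -4*(-16) = 64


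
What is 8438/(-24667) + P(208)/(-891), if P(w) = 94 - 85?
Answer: -860029/2442033 ≈ -0.35218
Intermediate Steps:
P(w) = 9
8438/(-24667) + P(208)/(-891) = 8438/(-24667) + 9/(-891) = 8438*(-1/24667) + 9*(-1/891) = -8438/24667 - 1/99 = -860029/2442033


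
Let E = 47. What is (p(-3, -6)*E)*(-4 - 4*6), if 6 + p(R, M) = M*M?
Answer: -39480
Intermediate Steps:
p(R, M) = -6 + M**2 (p(R, M) = -6 + M*M = -6 + M**2)
(p(-3, -6)*E)*(-4 - 4*6) = ((-6 + (-6)**2)*47)*(-4 - 4*6) = ((-6 + 36)*47)*(-4 - 24) = (30*47)*(-28) = 1410*(-28) = -39480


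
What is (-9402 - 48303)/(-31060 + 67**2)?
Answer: 19235/8857 ≈ 2.1717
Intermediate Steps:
(-9402 - 48303)/(-31060 + 67**2) = -57705/(-31060 + 4489) = -57705/(-26571) = -57705*(-1/26571) = 19235/8857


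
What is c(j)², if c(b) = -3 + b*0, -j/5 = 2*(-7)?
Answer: 9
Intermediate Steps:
j = 70 (j = -10*(-7) = -5*(-14) = 70)
c(b) = -3 (c(b) = -3 + 0 = -3)
c(j)² = (-3)² = 9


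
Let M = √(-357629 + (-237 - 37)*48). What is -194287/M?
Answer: 194287*I*√370781/370781 ≈ 319.07*I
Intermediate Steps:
M = I*√370781 (M = √(-357629 - 274*48) = √(-357629 - 13152) = √(-370781) = I*√370781 ≈ 608.92*I)
-194287/M = -194287*(-I*√370781/370781) = -(-194287)*I*√370781/370781 = 194287*I*√370781/370781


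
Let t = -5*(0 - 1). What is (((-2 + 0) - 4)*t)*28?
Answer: -840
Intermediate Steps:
t = 5 (t = -5*(-1) = 5)
(((-2 + 0) - 4)*t)*28 = (((-2 + 0) - 4)*5)*28 = ((-2 - 4)*5)*28 = -6*5*28 = -30*28 = -840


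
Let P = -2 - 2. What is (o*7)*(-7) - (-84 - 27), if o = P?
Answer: 307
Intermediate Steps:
P = -4
o = -4
(o*7)*(-7) - (-84 - 27) = -4*7*(-7) - (-84 - 27) = -28*(-7) - 1*(-111) = 196 + 111 = 307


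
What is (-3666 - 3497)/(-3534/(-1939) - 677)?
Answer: 13889057/1309169 ≈ 10.609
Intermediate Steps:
(-3666 - 3497)/(-3534/(-1939) - 677) = -7163/(-3534*(-1/1939) - 677) = -7163/(3534/1939 - 677) = -7163/(-1309169/1939) = -7163*(-1939/1309169) = 13889057/1309169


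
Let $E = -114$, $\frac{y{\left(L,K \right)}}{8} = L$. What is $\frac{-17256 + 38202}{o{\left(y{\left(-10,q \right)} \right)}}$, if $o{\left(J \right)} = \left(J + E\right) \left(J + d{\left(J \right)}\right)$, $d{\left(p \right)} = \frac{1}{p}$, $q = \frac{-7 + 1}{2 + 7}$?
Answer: $\frac{837840}{620897} \approx 1.3494$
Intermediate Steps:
$q = - \frac{2}{3}$ ($q = - \frac{6}{9} = \left(-6\right) \frac{1}{9} = - \frac{2}{3} \approx -0.66667$)
$y{\left(L,K \right)} = 8 L$
$o{\left(J \right)} = \left(-114 + J\right) \left(J + \frac{1}{J}\right)$ ($o{\left(J \right)} = \left(J - 114\right) \left(J + \frac{1}{J}\right) = \left(-114 + J\right) \left(J + \frac{1}{J}\right)$)
$\frac{-17256 + 38202}{o{\left(y{\left(-10,q \right)} \right)}} = \frac{-17256 + 38202}{1 + \left(8 \left(-10\right)\right)^{2} - 114 \cdot 8 \left(-10\right) - \frac{114}{8 \left(-10\right)}} = \frac{20946}{1 + \left(-80\right)^{2} - -9120 - \frac{114}{-80}} = \frac{20946}{1 + 6400 + 9120 - - \frac{57}{40}} = \frac{20946}{1 + 6400 + 9120 + \frac{57}{40}} = \frac{20946}{\frac{620897}{40}} = 20946 \cdot \frac{40}{620897} = \frac{837840}{620897}$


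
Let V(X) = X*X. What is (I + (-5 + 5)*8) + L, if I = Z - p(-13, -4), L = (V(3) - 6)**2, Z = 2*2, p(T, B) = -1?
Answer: 14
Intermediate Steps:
V(X) = X**2
Z = 4
L = 9 (L = (3**2 - 6)**2 = (9 - 6)**2 = 3**2 = 9)
I = 5 (I = 4 - 1*(-1) = 4 + 1 = 5)
(I + (-5 + 5)*8) + L = (5 + (-5 + 5)*8) + 9 = (5 + 0*8) + 9 = (5 + 0) + 9 = 5 + 9 = 14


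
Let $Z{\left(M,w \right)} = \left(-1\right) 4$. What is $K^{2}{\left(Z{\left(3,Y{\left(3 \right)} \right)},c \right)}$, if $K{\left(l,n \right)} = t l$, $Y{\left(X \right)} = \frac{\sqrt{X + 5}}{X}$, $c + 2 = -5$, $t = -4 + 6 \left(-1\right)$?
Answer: $1600$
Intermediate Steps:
$t = -10$ ($t = -4 - 6 = -10$)
$c = -7$ ($c = -2 - 5 = -7$)
$Y{\left(X \right)} = \frac{\sqrt{5 + X}}{X}$
$Z{\left(M,w \right)} = -4$
$K{\left(l,n \right)} = - 10 l$
$K^{2}{\left(Z{\left(3,Y{\left(3 \right)} \right)},c \right)} = \left(\left(-10\right) \left(-4\right)\right)^{2} = 40^{2} = 1600$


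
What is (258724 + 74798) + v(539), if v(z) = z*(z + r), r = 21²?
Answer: 861742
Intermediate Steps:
r = 441
v(z) = z*(441 + z) (v(z) = z*(z + 441) = z*(441 + z))
(258724 + 74798) + v(539) = (258724 + 74798) + 539*(441 + 539) = 333522 + 539*980 = 333522 + 528220 = 861742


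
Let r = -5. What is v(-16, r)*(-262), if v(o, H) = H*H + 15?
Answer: -10480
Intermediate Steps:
v(o, H) = 15 + H**2 (v(o, H) = H**2 + 15 = 15 + H**2)
v(-16, r)*(-262) = (15 + (-5)**2)*(-262) = (15 + 25)*(-262) = 40*(-262) = -10480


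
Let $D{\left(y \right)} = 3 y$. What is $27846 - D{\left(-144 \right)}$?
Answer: $28278$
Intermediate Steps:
$27846 - D{\left(-144 \right)} = 27846 - 3 \left(-144\right) = 27846 - -432 = 27846 + 432 = 28278$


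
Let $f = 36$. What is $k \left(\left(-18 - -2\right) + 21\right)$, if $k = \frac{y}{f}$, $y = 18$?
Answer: $\frac{5}{2} \approx 2.5$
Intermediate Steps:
$k = \frac{1}{2}$ ($k = \frac{18}{36} = 18 \cdot \frac{1}{36} = \frac{1}{2} \approx 0.5$)
$k \left(\left(-18 - -2\right) + 21\right) = \frac{\left(-18 - -2\right) + 21}{2} = \frac{\left(-18 + 2\right) + 21}{2} = \frac{-16 + 21}{2} = \frac{1}{2} \cdot 5 = \frac{5}{2}$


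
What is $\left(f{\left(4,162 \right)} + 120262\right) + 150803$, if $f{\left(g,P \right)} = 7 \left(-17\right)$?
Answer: $270946$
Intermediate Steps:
$f{\left(g,P \right)} = -119$
$\left(f{\left(4,162 \right)} + 120262\right) + 150803 = \left(-119 + 120262\right) + 150803 = 120143 + 150803 = 270946$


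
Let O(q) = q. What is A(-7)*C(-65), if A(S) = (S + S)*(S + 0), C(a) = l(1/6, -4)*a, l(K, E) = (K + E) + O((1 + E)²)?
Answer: -98735/3 ≈ -32912.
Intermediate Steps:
l(K, E) = E + K + (1 + E)² (l(K, E) = (K + E) + (1 + E)² = (E + K) + (1 + E)² = E + K + (1 + E)²)
C(a) = 31*a/6 (C(a) = (-4 + 1/6 + (1 - 4)²)*a = (-4 + ⅙ + (-3)²)*a = (-4 + ⅙ + 9)*a = 31*a/6)
A(S) = 2*S² (A(S) = (2*S)*S = 2*S²)
A(-7)*C(-65) = (2*(-7)²)*((31/6)*(-65)) = (2*49)*(-2015/6) = 98*(-2015/6) = -98735/3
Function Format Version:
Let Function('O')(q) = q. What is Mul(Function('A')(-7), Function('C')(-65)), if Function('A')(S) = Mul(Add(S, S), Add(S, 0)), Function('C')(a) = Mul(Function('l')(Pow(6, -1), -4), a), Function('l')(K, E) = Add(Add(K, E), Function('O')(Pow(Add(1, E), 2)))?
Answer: Rational(-98735, 3) ≈ -32912.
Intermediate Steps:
Function('l')(K, E) = Add(E, K, Pow(Add(1, E), 2)) (Function('l')(K, E) = Add(Add(K, E), Pow(Add(1, E), 2)) = Add(Add(E, K), Pow(Add(1, E), 2)) = Add(E, K, Pow(Add(1, E), 2)))
Function('C')(a) = Mul(Rational(31, 6), a) (Function('C')(a) = Mul(Add(-4, Pow(6, -1), Pow(Add(1, -4), 2)), a) = Mul(Add(-4, Rational(1, 6), Pow(-3, 2)), a) = Mul(Add(-4, Rational(1, 6), 9), a) = Mul(Rational(31, 6), a))
Function('A')(S) = Mul(2, Pow(S, 2)) (Function('A')(S) = Mul(Mul(2, S), S) = Mul(2, Pow(S, 2)))
Mul(Function('A')(-7), Function('C')(-65)) = Mul(Mul(2, Pow(-7, 2)), Mul(Rational(31, 6), -65)) = Mul(Mul(2, 49), Rational(-2015, 6)) = Mul(98, Rational(-2015, 6)) = Rational(-98735, 3)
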